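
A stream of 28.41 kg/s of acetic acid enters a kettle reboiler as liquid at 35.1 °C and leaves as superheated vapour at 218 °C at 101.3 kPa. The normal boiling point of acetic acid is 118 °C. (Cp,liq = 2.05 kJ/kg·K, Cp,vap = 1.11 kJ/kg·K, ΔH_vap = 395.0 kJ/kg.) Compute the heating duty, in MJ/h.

liquid 35.1→118 °C: 169.94 kJ/kg
vaporisation at 118 °C: 395 kJ/kg
vapour 118→218 °C: 111 kJ/kg
Δh = 169.94 + 395 + 111 = 675.95 kJ/kg
Q = ṁ·Δh = 28.41 kg/s × 675.95 kJ/kg = 19204 kJ/s
|Q| = 19204 kW = 69133 MJ/h

Q = 69100 MJ/h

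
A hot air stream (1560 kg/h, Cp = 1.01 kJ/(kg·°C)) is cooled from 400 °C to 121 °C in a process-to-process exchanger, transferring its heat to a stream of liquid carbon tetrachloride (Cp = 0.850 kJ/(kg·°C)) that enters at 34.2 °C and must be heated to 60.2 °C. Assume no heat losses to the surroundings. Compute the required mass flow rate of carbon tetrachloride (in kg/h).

ṁ_c = 19900 kg/h

Heat released by hot stream: Q = 1560 × 1.01 × (400 − 121) = 439590 kJ/h
Energy balance on cold side (adiabatic exchanger): Q = ṁ_c·Cp_c·(T_c,out − T_c,in)
ṁ_c = 439590 / [0.850 × (60.2 − 34.2)] = 19891 kg/h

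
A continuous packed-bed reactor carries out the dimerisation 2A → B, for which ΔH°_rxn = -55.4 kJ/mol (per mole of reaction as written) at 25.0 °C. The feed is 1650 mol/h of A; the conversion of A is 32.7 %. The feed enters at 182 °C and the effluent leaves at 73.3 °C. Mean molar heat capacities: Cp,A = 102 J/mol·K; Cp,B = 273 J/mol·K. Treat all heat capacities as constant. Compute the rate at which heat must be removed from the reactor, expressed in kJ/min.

Q_out = 539 kJ/min

Extent of reaction ξ = 0.327 × 1650 / 2 = 269.78 mol/h
Reaction term: ξ·ΔH°_rxn = 269.78 × -55.4 = -14946 kJ/h
Sensible, feed 182→25 °C: -26423 kJ/h
Outlet flows (mol/h): A 1110.4, B 269.78
Sensible, products 25→73.3 °C: 9028 kJ/h
Q = ΔH = -32341 kJ/h = -8.9835 kW
Heat removed = 539.01 kJ/min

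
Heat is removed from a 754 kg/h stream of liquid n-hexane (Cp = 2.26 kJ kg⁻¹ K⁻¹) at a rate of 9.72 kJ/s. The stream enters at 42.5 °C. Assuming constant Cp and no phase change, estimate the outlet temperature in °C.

T_out = 22.0 °C

Q = 9.72 kJ/s = 34992 kJ/h
ΔT = Q/(ṁ·Cp) = 34992/(754×2.26) = 20.535 K
T_out = 42.5 − 20.535 = 21.965 °C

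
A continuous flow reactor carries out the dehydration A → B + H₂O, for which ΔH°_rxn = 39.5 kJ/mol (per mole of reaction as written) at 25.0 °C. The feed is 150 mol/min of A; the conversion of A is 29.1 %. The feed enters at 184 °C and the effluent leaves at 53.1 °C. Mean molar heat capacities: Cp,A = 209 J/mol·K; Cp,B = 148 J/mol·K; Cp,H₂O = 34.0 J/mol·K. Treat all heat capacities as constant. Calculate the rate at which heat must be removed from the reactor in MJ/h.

Extent of reaction ξ = 0.291 × 150 = 43.65 mol/min
Reaction term: ξ·ΔH°_rxn = 43.65 × 39.5 = 1724.2 kJ/min
Sensible, feed 184→25 °C: -4984.6 kJ/min
Outlet flows (mol/min): A 106.35, B 43.65, H₂O 43.65
Sensible, products 25→53.1 °C: 847.82 kJ/min
Q = ΔH = -2412.7 kJ/min = -40.211 kW
Heat removed = 144.76 MJ/h

Q_out = 145 MJ/h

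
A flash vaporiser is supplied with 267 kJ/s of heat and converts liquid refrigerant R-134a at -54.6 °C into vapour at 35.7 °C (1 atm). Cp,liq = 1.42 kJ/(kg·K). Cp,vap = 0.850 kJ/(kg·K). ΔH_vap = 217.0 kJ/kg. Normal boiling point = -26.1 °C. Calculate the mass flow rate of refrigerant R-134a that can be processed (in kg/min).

Δh = 1.42×(-26.1−-54.6) + 217.0 + 0.850×(35.7−-26.1) = 310 kJ/kg
Q = 267 kJ/s = 267 kJ/s = 16020 kJ/min
ṁ = Q/Δh = 16020 / 310 = 51.677 kg/min

ṁ = 51.7 kg/min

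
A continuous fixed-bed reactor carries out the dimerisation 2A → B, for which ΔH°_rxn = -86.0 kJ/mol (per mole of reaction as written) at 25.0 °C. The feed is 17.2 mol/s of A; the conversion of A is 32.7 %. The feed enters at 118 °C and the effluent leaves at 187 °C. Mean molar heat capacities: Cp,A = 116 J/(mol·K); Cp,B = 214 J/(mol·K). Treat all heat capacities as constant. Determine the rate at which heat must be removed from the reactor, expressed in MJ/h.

Q_out = 405 MJ/h

Extent of reaction ξ = 0.327 × 17.2 / 2 = 2.8122 mol/s
Reaction term: ξ·ΔH°_rxn = 2.8122 × -86.0 = -241.85 kJ/s
Sensible, feed 118→25 °C: -185.55 kJ/s
Outlet flows (mol/s): A 11.576, B 2.8122
Sensible, products 25→187 °C: 315.02 kJ/s
Q = ΔH = -112.38 kJ/s = -112.38 kW
Heat removed = 404.57 MJ/h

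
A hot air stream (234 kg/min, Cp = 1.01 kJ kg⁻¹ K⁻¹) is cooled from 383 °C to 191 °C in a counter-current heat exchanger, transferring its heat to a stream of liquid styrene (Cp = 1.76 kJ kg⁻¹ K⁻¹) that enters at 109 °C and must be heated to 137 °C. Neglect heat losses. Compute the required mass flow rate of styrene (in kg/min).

Heat released by hot stream: Q = 234 × 1.01 × (383 − 191) = 45377 kJ/min
Energy balance on cold side (adiabatic exchanger): Q = ṁ_c·Cp_c·(T_c,out − T_c,in)
ṁ_c = 45377 / [1.76 × (137 − 109)] = 920.81 kg/min

ṁ_c = 921 kg/min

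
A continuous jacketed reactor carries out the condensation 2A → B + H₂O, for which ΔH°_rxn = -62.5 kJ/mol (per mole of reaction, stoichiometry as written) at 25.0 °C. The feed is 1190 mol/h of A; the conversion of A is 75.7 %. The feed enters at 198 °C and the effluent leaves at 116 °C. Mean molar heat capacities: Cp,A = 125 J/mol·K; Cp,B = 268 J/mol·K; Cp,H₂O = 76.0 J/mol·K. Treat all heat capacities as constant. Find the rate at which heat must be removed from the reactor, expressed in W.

Q_out = 10100 W

Extent of reaction ξ = 0.757 × 1190 / 2 = 450.42 mol/h
Reaction term: ξ·ΔH°_rxn = 450.42 × -62.5 = -28151 kJ/h
Sensible, feed 198→25 °C: -25734 kJ/h
Outlet flows (mol/h): A 289.17, B 450.42, H₂O 450.42
Sensible, products 25→116 °C: 17389 kJ/h
Q = ΔH = -36496 kJ/h = -10.138 kW
Heat removed = 10138 W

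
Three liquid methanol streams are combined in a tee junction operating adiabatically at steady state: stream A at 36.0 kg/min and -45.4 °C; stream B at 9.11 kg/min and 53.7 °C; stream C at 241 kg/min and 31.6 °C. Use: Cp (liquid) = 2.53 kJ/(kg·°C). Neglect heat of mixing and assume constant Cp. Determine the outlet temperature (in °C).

Energy balance with Q = 0: Σ ṁᵢCp,ᵢ(T_out − Tᵢ) = 0
Σ ṁᵢCp,ᵢTᵢ = 36.0×2.53×-45.4 + 9.11×2.53×53.7 + 241×2.53×31.6 = 16370
Σ ṁᵢCp,ᵢ = 36.0×2.53 + 9.11×2.53 + 241×2.53 = 723.86
T_out = 16370 / 723.86 = 22.615 °C

T_out = 22.6 °C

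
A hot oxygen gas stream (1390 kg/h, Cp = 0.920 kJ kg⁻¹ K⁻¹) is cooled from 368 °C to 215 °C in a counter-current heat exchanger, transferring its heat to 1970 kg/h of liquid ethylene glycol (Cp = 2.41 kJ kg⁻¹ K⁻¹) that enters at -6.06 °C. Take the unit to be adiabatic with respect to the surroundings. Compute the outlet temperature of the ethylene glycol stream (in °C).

Heat released by hot stream: Q = 1390 × 0.920 × (368 − 215) = 195660 kJ/h
Energy balance on cold side (adiabatic exchanger): Q = ṁ_c·Cp_c·(T_c,out − T_c,in)
T_c,out = -6.06 + 195660/(1970 × 2.41) = 35.151 °C

T_c,out = 35.2 °C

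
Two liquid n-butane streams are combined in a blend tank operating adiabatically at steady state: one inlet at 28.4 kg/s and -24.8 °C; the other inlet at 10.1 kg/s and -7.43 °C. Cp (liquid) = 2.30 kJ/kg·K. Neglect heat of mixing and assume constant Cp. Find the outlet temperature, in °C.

T_out = -20.2 °C

No heat crosses the boundary, so H_out = H_in.
T_out = Σ ṁᵢCp,ᵢTᵢ / Σ ṁᵢCp,ᵢ
      = -1792.5 / 88.55 = -20.243 °C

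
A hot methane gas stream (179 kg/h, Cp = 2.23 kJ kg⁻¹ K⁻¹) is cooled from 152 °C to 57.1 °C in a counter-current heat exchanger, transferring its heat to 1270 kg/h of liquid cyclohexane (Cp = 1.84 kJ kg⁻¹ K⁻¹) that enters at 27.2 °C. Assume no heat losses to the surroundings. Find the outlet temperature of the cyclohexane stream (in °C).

T_c,out = 43.4 °C

Heat released by hot stream: Q = 179 × 2.23 × (152 − 57.1) = 37881 kJ/h
Energy balance on cold side (adiabatic exchanger): Q = ṁ_c·Cp_c·(T_c,out − T_c,in)
T_c,out = 27.2 + 37881/(1270 × 1.84) = 43.411 °C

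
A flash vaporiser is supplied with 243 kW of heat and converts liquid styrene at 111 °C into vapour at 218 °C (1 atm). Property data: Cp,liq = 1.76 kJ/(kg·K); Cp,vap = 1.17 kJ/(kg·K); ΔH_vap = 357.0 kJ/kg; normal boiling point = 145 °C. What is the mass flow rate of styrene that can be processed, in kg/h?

ṁ = 1740 kg/h

Δh = 1.76×(145−111) + 357.0 + 1.17×(218−145) = 502.25 kJ/kg
Q = 243 kW = 243 kJ/s = 874800 kJ/h
ṁ = Q/Δh = 874800 / 502.25 = 1741.8 kg/h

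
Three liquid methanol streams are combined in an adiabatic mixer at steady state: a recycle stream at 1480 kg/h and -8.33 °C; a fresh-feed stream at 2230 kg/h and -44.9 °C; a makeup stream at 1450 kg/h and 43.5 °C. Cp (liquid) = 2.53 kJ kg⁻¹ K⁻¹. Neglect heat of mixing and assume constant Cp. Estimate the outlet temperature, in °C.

Energy balance with Q = 0: Σ ṁᵢCp,ᵢ(T_out − Tᵢ) = 0
T_out = Σ ṁᵢCp,ᵢTᵢ / Σ ṁᵢCp,ᵢ
      = -124930 / 13055 = -9.5698 °C

T_out = -9.57 °C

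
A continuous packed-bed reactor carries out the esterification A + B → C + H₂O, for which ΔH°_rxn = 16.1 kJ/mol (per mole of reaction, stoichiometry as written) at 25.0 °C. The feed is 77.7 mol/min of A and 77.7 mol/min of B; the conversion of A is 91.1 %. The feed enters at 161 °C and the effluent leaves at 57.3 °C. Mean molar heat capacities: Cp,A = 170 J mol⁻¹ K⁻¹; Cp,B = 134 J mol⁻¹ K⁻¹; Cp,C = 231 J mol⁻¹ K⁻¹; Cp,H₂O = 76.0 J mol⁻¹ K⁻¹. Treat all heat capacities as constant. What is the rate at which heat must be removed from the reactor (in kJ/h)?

Extent of reaction ξ = 0.911 × 77.7 = 70.785 mol/min
Reaction term: ξ·ΔH°_rxn = 70.785 × 16.1 = 1139.6 kJ/min
Sensible, feed 161→25 °C: -3212.4 kJ/min
Outlet flows (mol/min): A 6.9153, B 6.9153, C 70.785, H₂O 70.785
Sensible, products 25→57.3 °C: 769.81 kJ/min
Q = ΔH = -1303 kJ/min = -21.716 kW
Heat removed = 78179 kJ/h

Q_out = 78200 kJ/h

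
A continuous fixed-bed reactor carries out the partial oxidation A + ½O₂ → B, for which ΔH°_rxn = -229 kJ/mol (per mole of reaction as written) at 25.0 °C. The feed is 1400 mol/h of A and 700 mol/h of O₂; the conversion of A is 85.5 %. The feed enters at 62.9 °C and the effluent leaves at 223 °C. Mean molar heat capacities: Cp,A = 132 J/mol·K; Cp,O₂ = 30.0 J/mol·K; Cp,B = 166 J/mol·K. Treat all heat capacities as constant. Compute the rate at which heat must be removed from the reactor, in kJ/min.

Q_out = 3940 kJ/min

Extent of reaction ξ = 0.855 × 1400 = 1197 mol/h
Reaction term: ξ·ΔH°_rxn = 1197 × -229 = -274110 kJ/h
Sensible, feed 62.9→25 °C: -7799.8 kJ/h
Outlet flows (mol/h): A 203, O₂ 101.5, B 1197
Sensible, products 25→223 °C: 45252 kJ/h
Q = ΔH = -236660 kJ/h = -65.739 kW
Heat removed = 3944.4 kJ/min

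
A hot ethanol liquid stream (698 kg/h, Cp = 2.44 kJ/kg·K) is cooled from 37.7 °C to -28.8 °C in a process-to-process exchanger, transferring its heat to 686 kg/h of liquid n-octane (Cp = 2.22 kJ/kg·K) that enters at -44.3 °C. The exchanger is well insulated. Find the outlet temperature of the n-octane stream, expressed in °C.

Heat released by hot stream: Q = 698 × 2.44 × (37.7 − -28.8) = 113260 kJ/h
Energy balance on cold side (adiabatic exchanger): Q = ṁ_c·Cp_c·(T_c,out − T_c,in)
T_c,out = -44.3 + 113260/(686 × 2.22) = 30.069 °C

T_c,out = 30.1 °C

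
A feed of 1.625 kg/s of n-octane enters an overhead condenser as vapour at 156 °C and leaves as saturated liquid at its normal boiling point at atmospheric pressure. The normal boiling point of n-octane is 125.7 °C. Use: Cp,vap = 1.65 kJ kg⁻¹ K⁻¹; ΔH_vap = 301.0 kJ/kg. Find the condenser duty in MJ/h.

vapour 156→125.7 °C: -49.995 kJ/kg
condensation at 125.7 °C: -301 kJ/kg
Δh = -49.995 + -301 = -351 kJ/kg
Q = ṁ·Δh = 1.625 kg/s × -351 kJ/kg = -570.37 kJ/s
|Q| = 570.37 kW = 2053.3 MJ/h

Q_c = 2050 MJ/h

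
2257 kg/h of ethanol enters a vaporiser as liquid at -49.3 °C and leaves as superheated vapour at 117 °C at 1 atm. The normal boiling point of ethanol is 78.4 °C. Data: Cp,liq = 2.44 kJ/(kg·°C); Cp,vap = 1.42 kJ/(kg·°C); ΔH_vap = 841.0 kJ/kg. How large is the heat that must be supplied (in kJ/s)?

Q = 757 kJ/s

liquid -49.3→78.4 °C: 311.59 kJ/kg
vaporisation at 78.4 °C: 841 kJ/kg
vapour 78.4→117 °C: 54.812 kJ/kg
Δh = 311.59 + 841 + 54.812 = 1207.4 kJ/kg
Q = ṁ·Δh = 2257 kg/h × 1207.4 kJ/kg = 2.7251e+06 kJ/h
|Q| = 756.97 kW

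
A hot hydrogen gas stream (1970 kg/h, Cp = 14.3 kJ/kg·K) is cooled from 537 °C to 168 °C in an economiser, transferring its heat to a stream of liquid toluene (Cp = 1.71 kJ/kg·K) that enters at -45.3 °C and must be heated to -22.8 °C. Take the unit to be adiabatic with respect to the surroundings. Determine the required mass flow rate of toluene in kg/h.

Heat released by hot stream: Q = 1970 × 14.3 × (537 − 168) = 1.0395e+07 kJ/h
Energy balance on cold side (adiabatic exchanger): Q = ṁ_c·Cp_c·(T_c,out − T_c,in)
ṁ_c = 1.0395e+07 / [1.71 × (-22.8 − -45.3)] = 270180 kg/h

ṁ_c = 270000 kg/h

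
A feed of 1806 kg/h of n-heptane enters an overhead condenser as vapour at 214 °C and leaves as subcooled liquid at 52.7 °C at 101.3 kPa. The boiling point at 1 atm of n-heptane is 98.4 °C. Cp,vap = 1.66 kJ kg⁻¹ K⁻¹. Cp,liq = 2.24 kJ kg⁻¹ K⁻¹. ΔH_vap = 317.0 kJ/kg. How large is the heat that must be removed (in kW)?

vapour 214→98.4 °C: -191.9 kJ/kg
condensation at 98.4 °C: -317 kJ/kg
liquid 98.4→52.7 °C: -102.37 kJ/kg
Δh = -191.9 + -317 + -102.37 = -611.26 kJ/kg
Q = ṁ·Δh = 1806 kg/h × -611.26 kJ/kg = -1.1039e+06 kJ/h
|Q| = 306.65 kW

Q_c = 307 kW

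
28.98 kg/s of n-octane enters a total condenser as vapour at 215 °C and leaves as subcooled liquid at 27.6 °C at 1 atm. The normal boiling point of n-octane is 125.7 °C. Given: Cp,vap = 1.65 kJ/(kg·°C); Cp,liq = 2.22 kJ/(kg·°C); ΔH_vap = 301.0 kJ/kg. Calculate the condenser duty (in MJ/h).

Q_c = 69500 MJ/h

vapour 215→125.7 °C: -147.34 kJ/kg
condensation at 125.7 °C: -301 kJ/kg
liquid 125.7→27.6 °C: -217.78 kJ/kg
Δh = -147.34 + -301 + -217.78 = -666.13 kJ/kg
Q = ṁ·Δh = 28.98 kg/s × -666.13 kJ/kg = -19304 kJ/s
|Q| = 19304 kW = 69496 MJ/h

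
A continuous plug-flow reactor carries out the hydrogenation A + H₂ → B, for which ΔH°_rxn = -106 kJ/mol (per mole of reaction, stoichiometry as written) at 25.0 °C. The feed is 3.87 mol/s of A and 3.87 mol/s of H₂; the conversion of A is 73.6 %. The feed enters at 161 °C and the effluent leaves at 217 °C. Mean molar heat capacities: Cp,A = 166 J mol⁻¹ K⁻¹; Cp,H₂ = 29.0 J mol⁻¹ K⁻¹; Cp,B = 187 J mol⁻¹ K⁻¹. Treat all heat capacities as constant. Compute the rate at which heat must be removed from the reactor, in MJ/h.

Q_out = 951 MJ/h

Extent of reaction ξ = 0.736 × 3.87 = 2.8483 mol/s
Reaction term: ξ·ΔH°_rxn = 2.8483 × -106 = -301.92 kJ/s
Sensible, feed 161→25 °C: -102.63 kJ/s
Outlet flows (mol/s): A 1.0217, H₂ 1.0217, B 2.8483
Sensible, products 25→217 °C: 140.52 kJ/s
Q = ΔH = -264.04 kJ/s = -264.04 kW
Heat removed = 950.53 MJ/h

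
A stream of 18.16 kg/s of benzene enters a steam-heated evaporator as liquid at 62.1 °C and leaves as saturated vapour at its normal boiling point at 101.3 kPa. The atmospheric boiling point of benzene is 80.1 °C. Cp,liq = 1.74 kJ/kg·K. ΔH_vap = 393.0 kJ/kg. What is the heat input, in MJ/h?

liquid 62.1→80.1 °C: 31.32 kJ/kg
vaporisation at 80.1 °C: 393 kJ/kg
Δh = 31.32 + 393 = 424.32 kJ/kg
Q = ṁ·Δh = 18.16 kg/s × 424.32 kJ/kg = 7705.7 kJ/s
|Q| = 7705.7 kW = 27740 MJ/h

Q = 27700 MJ/h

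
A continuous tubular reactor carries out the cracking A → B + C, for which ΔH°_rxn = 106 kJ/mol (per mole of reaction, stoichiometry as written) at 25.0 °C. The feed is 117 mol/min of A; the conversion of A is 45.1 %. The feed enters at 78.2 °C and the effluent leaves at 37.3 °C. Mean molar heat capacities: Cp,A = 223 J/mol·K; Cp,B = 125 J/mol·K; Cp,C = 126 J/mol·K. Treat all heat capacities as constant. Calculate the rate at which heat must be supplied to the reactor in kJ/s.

Q_in = 75.7 kJ/s

Extent of reaction ξ = 0.451 × 117 = 52.767 mol/min
Reaction term: ξ·ΔH°_rxn = 52.767 × 106 = 5593.3 kJ/min
Sensible, feed 78.2→25 °C: -1388 kJ/min
Outlet flows (mol/min): A 64.233, B 52.767, C 52.767
Sensible, products 25→37.3 °C: 339.09 kJ/min
Q = ΔH = 4544.4 kJ/min = 75.739 kW
Heat supplied = 75.739 kJ/s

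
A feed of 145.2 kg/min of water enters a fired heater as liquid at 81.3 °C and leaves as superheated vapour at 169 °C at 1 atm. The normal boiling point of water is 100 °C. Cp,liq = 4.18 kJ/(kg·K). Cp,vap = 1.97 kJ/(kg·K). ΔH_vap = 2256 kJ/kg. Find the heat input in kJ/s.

liquid 81.3→100 °C: 78.166 kJ/kg
vaporisation at 100 °C: 2256 kJ/kg
vapour 100→169 °C: 135.93 kJ/kg
Δh = 78.166 + 2256 + 135.93 = 2470.1 kJ/kg
Q = ṁ·Δh = 145.2 kg/min × 2470.1 kJ/kg = 358660 kJ/min
|Q| = 5977.6 kW

Q = 5980 kJ/s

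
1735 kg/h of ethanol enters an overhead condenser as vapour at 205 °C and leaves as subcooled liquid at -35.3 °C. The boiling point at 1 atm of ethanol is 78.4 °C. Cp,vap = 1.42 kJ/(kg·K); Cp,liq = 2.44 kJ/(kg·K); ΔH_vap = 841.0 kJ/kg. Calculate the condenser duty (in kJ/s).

Q_c = 626 kJ/s

vapour 205→78.4 °C: -179.77 kJ/kg
condensation at 78.4 °C: -841 kJ/kg
liquid 78.4→-35.3 °C: -277.43 kJ/kg
Δh = -179.77 + -841 + -277.43 = -1298.2 kJ/kg
Q = ṁ·Δh = 1735 kg/h × -1298.2 kJ/kg = -2.2524e+06 kJ/h
|Q| = 625.66 kW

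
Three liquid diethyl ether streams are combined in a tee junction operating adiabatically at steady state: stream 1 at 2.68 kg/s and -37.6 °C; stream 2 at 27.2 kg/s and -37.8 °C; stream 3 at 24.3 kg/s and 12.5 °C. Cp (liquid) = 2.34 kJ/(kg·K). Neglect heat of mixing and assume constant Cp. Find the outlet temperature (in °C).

No heat crosses the boundary, so H_out = H_in.
T_out = Σ ṁᵢCp,ᵢTᵢ / Σ ṁᵢCp,ᵢ
      = -1930.9 / 126.78 = -15.23 °C

T_out = -15.2 °C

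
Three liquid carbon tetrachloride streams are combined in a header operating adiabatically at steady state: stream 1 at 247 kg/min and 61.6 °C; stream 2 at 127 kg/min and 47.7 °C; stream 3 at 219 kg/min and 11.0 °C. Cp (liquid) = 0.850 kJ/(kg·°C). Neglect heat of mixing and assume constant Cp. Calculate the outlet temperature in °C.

Adiabatic, steady state ⇒ Σ ṁᵢCp,ᵢ(T_out − Tᵢ) = 0
Σ ṁᵢCp,ᵢTᵢ = 247×0.850×61.6 + 127×0.850×47.7 + 219×0.850×11.0 = 20130
Σ ṁᵢCp,ᵢ = 247×0.850 + 127×0.850 + 219×0.850 = 504.05
T_out = 20130 / 504.05 = 39.936 °C

T_out = 39.9 °C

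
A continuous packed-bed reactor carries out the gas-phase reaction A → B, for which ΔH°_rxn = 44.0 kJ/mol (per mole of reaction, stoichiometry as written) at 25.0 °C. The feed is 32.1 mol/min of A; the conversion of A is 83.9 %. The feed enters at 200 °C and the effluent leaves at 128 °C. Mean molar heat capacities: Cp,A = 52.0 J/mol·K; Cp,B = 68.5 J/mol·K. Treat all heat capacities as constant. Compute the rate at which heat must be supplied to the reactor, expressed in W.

Q_in = 18500 W

Extent of reaction ξ = 0.839 × 32.1 = 26.932 mol/min
Reaction term: ξ·ΔH°_rxn = 26.932 × 44.0 = 1185 kJ/min
Sensible, feed 200→25 °C: -292.11 kJ/min
Outlet flows (mol/min): A 5.1681, B 26.932
Sensible, products 25→128 °C: 217.7 kJ/min
Q = ΔH = 1110.6 kJ/min = 18.51 kW
Heat supplied = 18510 W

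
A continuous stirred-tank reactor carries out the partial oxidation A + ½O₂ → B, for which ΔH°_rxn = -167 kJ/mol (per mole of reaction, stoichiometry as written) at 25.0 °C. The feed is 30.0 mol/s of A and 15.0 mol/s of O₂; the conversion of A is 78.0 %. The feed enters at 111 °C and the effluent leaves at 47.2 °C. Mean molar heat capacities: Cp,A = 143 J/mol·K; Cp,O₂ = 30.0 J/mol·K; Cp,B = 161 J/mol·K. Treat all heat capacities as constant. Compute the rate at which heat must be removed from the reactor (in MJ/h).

Extent of reaction ξ = 0.780 × 30.0 = 23.4 mol/s
Reaction term: ξ·ΔH°_rxn = 23.4 × -167 = -3907.8 kJ/s
Sensible, feed 111→25 °C: -407.64 kJ/s
Outlet flows (mol/s): A 6.6, O₂ 3.3, B 23.4
Sensible, products 25→47.2 °C: 106.79 kJ/s
Q = ΔH = -4208.7 kJ/s = -4208.7 kW
Heat removed = 15151 MJ/h

Q_out = 15200 MJ/h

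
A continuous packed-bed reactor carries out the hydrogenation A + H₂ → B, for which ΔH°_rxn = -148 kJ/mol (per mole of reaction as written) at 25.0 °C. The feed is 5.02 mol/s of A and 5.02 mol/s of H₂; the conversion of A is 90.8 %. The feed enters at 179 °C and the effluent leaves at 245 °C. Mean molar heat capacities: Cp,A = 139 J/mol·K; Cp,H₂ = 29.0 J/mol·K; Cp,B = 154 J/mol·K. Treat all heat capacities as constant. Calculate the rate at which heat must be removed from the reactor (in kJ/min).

Q_out = 38000 kJ/min

Extent of reaction ξ = 0.908 × 5.02 = 4.5582 mol/s
Reaction term: ξ·ΔH°_rxn = 4.5582 × -148 = -674.61 kJ/s
Sensible, feed 179→25 °C: -129.88 kJ/s
Outlet flows (mol/s): A 0.46184, H₂ 0.46184, B 4.5582
Sensible, products 25→245 °C: 171.5 kJ/s
Q = ΔH = -632.99 kJ/s = -632.99 kW
Heat removed = 37979 kJ/min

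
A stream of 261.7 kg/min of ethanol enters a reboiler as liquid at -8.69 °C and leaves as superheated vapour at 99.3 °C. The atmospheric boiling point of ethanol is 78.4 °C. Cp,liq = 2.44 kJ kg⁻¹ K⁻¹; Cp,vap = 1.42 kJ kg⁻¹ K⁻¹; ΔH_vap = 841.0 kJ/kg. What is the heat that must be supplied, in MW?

Q = 4.72 MW

liquid -8.69→78.4 °C: 212.5 kJ/kg
vaporisation at 78.4 °C: 841 kJ/kg
vapour 78.4→99.3 °C: 29.678 kJ/kg
Δh = 212.5 + 841 + 29.678 = 1083.2 kJ/kg
Q = ṁ·Δh = 261.7 kg/min × 1083.2 kJ/kg = 283470 kJ/min
|Q| = 4724.5 kW = 4.7245 MW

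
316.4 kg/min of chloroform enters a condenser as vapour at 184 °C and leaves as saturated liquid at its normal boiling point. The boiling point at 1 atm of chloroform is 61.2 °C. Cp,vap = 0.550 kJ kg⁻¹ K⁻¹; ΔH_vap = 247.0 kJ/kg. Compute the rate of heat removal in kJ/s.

Q_c = 1660 kJ/s

vapour 184→61.2 °C: -67.54 kJ/kg
condensation at 61.2 °C: -247 kJ/kg
Δh = -67.54 + -247 = -314.54 kJ/kg
Q = ṁ·Δh = 316.4 kg/min × -314.54 kJ/kg = -99520 kJ/min
|Q| = 1658.7 kW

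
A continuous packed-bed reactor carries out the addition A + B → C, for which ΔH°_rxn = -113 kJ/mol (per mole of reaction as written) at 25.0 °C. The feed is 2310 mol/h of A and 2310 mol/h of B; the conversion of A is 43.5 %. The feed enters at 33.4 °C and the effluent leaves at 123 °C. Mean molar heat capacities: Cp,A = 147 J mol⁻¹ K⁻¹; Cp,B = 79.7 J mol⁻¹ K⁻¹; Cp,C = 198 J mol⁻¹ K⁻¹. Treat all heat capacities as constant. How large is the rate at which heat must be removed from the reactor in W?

Q_out = 19300 W

Extent of reaction ξ = 0.435 × 2310 = 1004.9 mol/h
Reaction term: ξ·ΔH°_rxn = 1004.9 × -113 = -113550 kJ/h
Sensible, feed 33.4→25 °C: -4398.9 kJ/h
Outlet flows (mol/h): A 1305.2, B 1305.2, C 1004.9
Sensible, products 25→123 °C: 48494 kJ/h
Q = ΔH = -69453 kJ/h = -19.292 kW
Heat removed = 19292 W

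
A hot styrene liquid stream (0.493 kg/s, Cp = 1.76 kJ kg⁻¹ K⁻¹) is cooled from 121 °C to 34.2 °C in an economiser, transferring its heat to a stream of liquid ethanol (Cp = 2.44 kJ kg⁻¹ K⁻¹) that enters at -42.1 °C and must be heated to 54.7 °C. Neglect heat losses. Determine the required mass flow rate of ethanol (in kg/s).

ṁ_c = 0.319 kg/s

Heat released by hot stream: Q = 0.493 × 1.76 × (121 − 34.2) = 75.315 kJ/s
Energy balance on cold side (adiabatic exchanger): Q = ṁ_c·Cp_c·(T_c,out − T_c,in)
ṁ_c = 75.315 / [2.44 × (54.7 − -42.1)] = 0.31887 kg/s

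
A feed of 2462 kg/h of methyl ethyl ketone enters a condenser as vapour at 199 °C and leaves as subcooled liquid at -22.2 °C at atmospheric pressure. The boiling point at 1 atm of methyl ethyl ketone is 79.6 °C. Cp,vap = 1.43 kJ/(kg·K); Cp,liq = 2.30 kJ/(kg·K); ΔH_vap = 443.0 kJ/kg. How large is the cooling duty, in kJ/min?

Q_c = 34800 kJ/min

vapour 199→79.6 °C: -170.74 kJ/kg
condensation at 79.6 °C: -443 kJ/kg
liquid 79.6→-22.2 °C: -234.14 kJ/kg
Δh = -170.74 + -443 + -234.14 = -847.88 kJ/kg
Q = ṁ·Δh = 2462 kg/h × -847.88 kJ/kg = -2.0875e+06 kJ/h
|Q| = 579.86 kW = 34791 kJ/min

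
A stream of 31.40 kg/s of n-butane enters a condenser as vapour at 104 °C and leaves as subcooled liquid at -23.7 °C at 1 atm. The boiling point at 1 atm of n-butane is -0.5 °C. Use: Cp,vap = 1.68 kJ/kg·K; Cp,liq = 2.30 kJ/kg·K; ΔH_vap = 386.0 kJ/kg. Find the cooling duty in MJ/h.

vapour 104→-0.5 °C: -175.56 kJ/kg
condensation at -0.5 °C: -386 kJ/kg
liquid -0.5→-23.7 °C: -53.36 kJ/kg
Δh = -175.56 + -386 + -53.36 = -614.92 kJ/kg
Q = ṁ·Δh = 31.40 kg/s × -614.92 kJ/kg = -19308 kJ/s
|Q| = 19308 kW = 69511 MJ/h

Q_c = 69500 MJ/h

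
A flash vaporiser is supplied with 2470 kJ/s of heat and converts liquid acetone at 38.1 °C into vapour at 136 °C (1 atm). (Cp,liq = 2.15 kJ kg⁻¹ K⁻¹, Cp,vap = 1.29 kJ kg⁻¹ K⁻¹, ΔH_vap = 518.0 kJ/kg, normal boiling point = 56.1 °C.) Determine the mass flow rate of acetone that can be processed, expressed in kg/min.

ṁ = 225 kg/min

Δh = 2.15×(56.1−38.1) + 518.0 + 1.29×(136−56.1) = 659.77 kJ/kg
Q = 2470 kJ/s = 2470 kJ/s = 148200 kJ/min
ṁ = Q/Δh = 148200 / 659.77 = 224.62 kg/min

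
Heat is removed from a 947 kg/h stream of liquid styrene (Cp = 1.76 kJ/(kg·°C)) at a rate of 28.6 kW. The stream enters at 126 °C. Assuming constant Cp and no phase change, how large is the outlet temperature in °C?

Q = 28.6 kW = 102960 kJ/h
ΔT = Q/(ṁ·Cp) = 102960/(947×1.76) = 61.774 K
T_out = 126 − 61.774 = 64.226 °C

T_out = 64.2 °C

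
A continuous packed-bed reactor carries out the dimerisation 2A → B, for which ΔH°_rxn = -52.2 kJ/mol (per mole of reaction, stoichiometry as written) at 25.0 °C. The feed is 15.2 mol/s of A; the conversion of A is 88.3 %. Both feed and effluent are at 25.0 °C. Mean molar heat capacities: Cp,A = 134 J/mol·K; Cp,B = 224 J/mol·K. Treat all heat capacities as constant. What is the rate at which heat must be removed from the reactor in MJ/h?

Extent of reaction ξ = 0.883 × 15.2 / 2 = 6.7108 mol/s
Reaction term: ξ·ΔH°_rxn = 6.7108 × -52.2 = -350.3 kJ/s
Q = ΔH = -350.3 kJ/s = -350.3 kW
Heat removed = 1261.1 MJ/h

Q_out = 1260 MJ/h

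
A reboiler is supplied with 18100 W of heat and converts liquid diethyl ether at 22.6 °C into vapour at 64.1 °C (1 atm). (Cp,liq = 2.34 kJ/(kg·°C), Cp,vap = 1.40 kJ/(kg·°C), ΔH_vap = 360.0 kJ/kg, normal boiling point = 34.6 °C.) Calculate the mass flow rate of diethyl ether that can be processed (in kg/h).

ṁ = 152 kg/h

Δh = 2.34×(34.6−22.6) + 360.0 + 1.40×(64.1−34.6) = 429.38 kJ/kg
Q = 18100 W = 18.1 kJ/s = 65160 kJ/h
ṁ = Q/Δh = 65160 / 429.38 = 151.75 kg/h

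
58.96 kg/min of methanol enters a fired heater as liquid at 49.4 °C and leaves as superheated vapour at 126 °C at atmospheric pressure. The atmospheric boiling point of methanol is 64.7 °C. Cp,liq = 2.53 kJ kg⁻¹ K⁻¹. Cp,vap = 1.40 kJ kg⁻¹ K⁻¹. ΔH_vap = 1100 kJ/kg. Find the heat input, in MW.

Q = 1.20 MW

liquid 49.4→64.7 °C: 38.709 kJ/kg
vaporisation at 64.7 °C: 1100 kJ/kg
vapour 64.7→126 °C: 85.82 kJ/kg
Δh = 38.709 + 1100 + 85.82 = 1224.5 kJ/kg
Q = ṁ·Δh = 58.96 kg/min × 1224.5 kJ/kg = 72198 kJ/min
|Q| = 1203.3 kW = 1.2033 MW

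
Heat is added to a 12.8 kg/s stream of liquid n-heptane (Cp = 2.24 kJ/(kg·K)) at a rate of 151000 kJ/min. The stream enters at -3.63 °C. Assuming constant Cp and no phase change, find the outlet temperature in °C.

Q = 151000 kJ/min = 2516.7 kJ/s
ΔT = Q/(ṁ·Cp) = 2516.7/(12.8×2.24) = 87.774 K
T_out = -3.63 + 87.774 = 84.144 °C

T_out = 84.1 °C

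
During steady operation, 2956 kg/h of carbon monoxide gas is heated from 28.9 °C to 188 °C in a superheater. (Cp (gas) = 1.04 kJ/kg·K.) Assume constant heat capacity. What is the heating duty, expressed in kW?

Q = 136 kW

Q = ṁ·Cp·ΔT = 2956 × 1.04 × (188 − 28.9) = 489110 kJ/h
Converting: 489110 / 3600 s = 135.86 kW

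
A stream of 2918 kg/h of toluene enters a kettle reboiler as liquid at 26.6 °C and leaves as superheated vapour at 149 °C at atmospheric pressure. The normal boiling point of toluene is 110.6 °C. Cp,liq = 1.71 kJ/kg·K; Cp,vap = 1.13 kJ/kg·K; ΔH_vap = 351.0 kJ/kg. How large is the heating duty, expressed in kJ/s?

liquid 26.6→110.6 °C: 143.64 kJ/kg
vaporisation at 110.6 °C: 351 kJ/kg
vapour 110.6→149 °C: 43.392 kJ/kg
Δh = 143.64 + 351 + 43.392 = 538.03 kJ/kg
Q = ṁ·Δh = 2918 kg/h × 538.03 kJ/kg = 1.57e+06 kJ/h
|Q| = 436.1 kW

Q = 436 kJ/s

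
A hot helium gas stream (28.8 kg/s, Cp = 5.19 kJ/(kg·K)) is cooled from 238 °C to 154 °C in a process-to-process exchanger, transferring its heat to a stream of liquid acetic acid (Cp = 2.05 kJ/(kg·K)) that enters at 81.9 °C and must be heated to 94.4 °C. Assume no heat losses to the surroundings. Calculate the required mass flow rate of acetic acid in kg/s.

Heat released by hot stream: Q = 28.8 × 5.19 × (238 − 154) = 12556 kJ/s
Energy balance on cold side (adiabatic exchanger): Q = ṁ_c·Cp_c·(T_c,out − T_c,in)
ṁ_c = 12556 / [2.05 × (94.4 − 81.9)] = 489.98 kg/s

ṁ_c = 490 kg/s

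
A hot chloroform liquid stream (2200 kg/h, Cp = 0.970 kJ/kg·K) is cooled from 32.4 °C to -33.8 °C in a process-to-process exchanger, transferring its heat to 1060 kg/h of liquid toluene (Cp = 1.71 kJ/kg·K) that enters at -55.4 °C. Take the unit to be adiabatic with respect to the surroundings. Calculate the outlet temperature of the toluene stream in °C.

T_c,out = 22.5 °C

Heat released by hot stream: Q = 2200 × 0.970 × (32.4 − -33.8) = 141270 kJ/h
Energy balance on cold side (adiabatic exchanger): Q = ṁ_c·Cp_c·(T_c,out − T_c,in)
T_c,out = -55.4 + 141270/(1060 × 1.71) = 22.538 °C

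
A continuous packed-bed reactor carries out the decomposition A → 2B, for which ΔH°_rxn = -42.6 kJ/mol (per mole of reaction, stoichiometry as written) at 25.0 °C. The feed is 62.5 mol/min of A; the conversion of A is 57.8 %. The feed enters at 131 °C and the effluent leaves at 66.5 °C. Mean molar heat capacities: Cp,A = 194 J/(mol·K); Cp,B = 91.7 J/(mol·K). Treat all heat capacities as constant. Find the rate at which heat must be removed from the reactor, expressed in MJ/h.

Q_out = 140 MJ/h

Extent of reaction ξ = 0.578 × 62.5 = 36.125 mol/min
Reaction term: ξ·ΔH°_rxn = 36.125 × -42.6 = -1538.9 kJ/min
Sensible, feed 131→25 °C: -1285.2 kJ/min
Outlet flows (mol/min): A 26.375, B 72.25
Sensible, products 25→66.5 °C: 487.3 kJ/min
Q = ΔH = -2336.9 kJ/min = -38.948 kW
Heat removed = 140.21 MJ/h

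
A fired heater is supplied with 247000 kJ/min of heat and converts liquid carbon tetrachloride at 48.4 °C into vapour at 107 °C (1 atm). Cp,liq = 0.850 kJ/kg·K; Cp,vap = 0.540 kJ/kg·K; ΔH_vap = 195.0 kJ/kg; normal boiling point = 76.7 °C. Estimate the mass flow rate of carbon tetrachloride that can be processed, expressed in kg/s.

Δh = 0.850×(76.7−48.4) + 195.0 + 0.540×(107−76.7) = 235.42 kJ/kg
Q = 247000 kJ/min = 4116.7 kJ/s = 4116.7 kJ/s
ṁ = Q/Δh = 4116.7 / 235.42 = 17.487 kg/s

ṁ = 17.5 kg/s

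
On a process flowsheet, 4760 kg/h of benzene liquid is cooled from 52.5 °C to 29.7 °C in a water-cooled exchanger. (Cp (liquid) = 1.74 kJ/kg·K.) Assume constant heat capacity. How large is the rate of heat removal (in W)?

Q = ṁ·Cp·ΔT = 4760 × 1.74 × (29.7 − 52.5) = -188840 kJ/h
Converting: 188840 / 3600 s = 52.455 kW
Cooling duty = 52455 W

Q_c = 52500 W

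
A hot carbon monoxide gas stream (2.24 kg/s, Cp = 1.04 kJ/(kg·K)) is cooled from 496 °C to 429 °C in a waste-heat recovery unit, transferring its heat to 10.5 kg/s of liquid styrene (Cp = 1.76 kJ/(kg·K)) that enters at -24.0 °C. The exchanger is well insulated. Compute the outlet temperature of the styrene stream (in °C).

Heat released by hot stream: Q = 2.24 × 1.04 × (496 − 429) = 156.08 kJ/s
Energy balance on cold side (adiabatic exchanger): Q = ṁ_c·Cp_c·(T_c,out − T_c,in)
T_c,out = -24.0 + 156.08/(10.5 × 1.76) = -15.554 °C

T_c,out = -15.6 °C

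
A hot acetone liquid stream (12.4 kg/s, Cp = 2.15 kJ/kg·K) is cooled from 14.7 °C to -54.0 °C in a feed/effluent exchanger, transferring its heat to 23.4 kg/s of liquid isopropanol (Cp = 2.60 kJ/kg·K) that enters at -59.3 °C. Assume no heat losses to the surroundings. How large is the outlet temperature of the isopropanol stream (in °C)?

T_c,out = -29.2 °C

Heat released by hot stream: Q = 12.4 × 2.15 × (14.7 − -54.0) = 1831.5 kJ/s
Energy balance on cold side (adiabatic exchanger): Q = ṁ_c·Cp_c·(T_c,out − T_c,in)
T_c,out = -59.3 + 1831.5/(23.4 × 2.60) = -29.196 °C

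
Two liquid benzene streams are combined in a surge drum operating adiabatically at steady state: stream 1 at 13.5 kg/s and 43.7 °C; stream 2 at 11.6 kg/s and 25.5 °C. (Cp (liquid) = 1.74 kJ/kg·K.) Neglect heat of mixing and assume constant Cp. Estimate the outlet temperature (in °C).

Energy balance with Q = 0: Σ ṁᵢCp,ᵢ(T_out − Tᵢ) = 0
T_out = Σ ṁᵢCp,ᵢTᵢ / Σ ṁᵢCp,ᵢ
      = 1541.2 / 43.674 = 35.289 °C

T_out = 35.3 °C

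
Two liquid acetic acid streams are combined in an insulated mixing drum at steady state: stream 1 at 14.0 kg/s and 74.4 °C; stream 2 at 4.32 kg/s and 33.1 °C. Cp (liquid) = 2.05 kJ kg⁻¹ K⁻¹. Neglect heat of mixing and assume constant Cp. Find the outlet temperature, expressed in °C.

Energy balance with Q = 0: Σ ṁᵢCp,ᵢ(T_out − Tᵢ) = 0
T_out = Σ ṁᵢCp,ᵢTᵢ / Σ ṁᵢCp,ᵢ
      = 2428.4 / 37.556 = 64.661 °C

T_out = 64.7 °C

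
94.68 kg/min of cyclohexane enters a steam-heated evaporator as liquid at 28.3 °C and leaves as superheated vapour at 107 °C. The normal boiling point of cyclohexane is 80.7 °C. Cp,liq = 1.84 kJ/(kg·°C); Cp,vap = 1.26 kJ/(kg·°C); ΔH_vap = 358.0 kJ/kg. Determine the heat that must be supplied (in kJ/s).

liquid 28.3→80.7 °C: 96.416 kJ/kg
vaporisation at 80.7 °C: 358 kJ/kg
vapour 80.7→107 °C: 33.138 kJ/kg
Δh = 96.416 + 358 + 33.138 = 487.55 kJ/kg
Q = ṁ·Δh = 94.68 kg/min × 487.55 kJ/kg = 46162 kJ/min
|Q| = 769.36 kW

Q = 769 kJ/s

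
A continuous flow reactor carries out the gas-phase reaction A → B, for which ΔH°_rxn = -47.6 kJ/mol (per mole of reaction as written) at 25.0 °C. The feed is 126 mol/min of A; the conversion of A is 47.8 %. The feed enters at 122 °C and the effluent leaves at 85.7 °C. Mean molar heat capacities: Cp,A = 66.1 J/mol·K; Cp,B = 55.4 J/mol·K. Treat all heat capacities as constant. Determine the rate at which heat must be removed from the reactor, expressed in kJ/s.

Extent of reaction ξ = 0.478 × 126 = 60.228 mol/min
Reaction term: ξ·ΔH°_rxn = 60.228 × -47.6 = -2866.9 kJ/min
Sensible, feed 122→25 °C: -807.87 kJ/min
Outlet flows (mol/min): A 65.772, B 60.228
Sensible, products 25→85.7 °C: 466.43 kJ/min
Q = ΔH = -3208.3 kJ/min = -53.472 kW
Heat removed = 53.472 kJ/s

Q_out = 53.5 kJ/s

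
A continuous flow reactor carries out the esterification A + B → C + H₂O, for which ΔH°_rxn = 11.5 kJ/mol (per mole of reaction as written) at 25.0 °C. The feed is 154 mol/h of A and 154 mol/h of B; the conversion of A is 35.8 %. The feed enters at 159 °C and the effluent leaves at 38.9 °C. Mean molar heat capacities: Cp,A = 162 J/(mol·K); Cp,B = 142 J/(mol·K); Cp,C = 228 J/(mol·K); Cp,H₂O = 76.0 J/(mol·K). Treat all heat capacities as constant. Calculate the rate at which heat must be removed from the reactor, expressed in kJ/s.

Extent of reaction ξ = 0.358 × 154 = 55.132 mol/h
Reaction term: ξ·ΔH°_rxn = 55.132 × 11.5 = 634.02 kJ/h
Sensible, feed 159→25 °C: -6273.3 kJ/h
Outlet flows (mol/h): A 98.868, B 98.868, C 55.132, H₂O 55.132
Sensible, products 25→38.9 °C: 650.74 kJ/h
Q = ΔH = -4988.6 kJ/h = -1.3857 kW
Heat removed = 1.3857 kJ/s

Q_out = 1.39 kJ/s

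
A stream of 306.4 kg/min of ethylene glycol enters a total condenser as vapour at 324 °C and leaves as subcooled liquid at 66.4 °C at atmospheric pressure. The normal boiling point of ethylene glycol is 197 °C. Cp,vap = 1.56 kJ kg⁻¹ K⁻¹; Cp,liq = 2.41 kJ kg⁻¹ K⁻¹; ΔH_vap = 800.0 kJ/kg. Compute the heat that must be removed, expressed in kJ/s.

Q_c = 6700 kJ/s

vapour 324→197 °C: -198.12 kJ/kg
condensation at 197 °C: -800 kJ/kg
liquid 197→66.4 °C: -314.75 kJ/kg
Δh = -198.12 + -800 + -314.75 = -1312.9 kJ/kg
Q = ṁ·Δh = 306.4 kg/min × -1312.9 kJ/kg = -402260 kJ/min
|Q| = 6704.4 kW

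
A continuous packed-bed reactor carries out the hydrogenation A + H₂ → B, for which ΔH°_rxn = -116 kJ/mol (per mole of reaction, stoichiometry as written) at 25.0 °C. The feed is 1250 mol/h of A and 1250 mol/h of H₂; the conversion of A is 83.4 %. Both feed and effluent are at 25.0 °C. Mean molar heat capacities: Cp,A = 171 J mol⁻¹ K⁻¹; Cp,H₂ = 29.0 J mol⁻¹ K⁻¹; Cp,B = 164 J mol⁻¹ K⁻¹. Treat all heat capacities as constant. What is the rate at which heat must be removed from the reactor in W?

Extent of reaction ξ = 0.834 × 1250 = 1042.5 mol/h
Reaction term: ξ·ΔH°_rxn = 1042.5 × -116 = -120930 kJ/h
Q = ΔH = -120930 kJ/h = -33.592 kW
Heat removed = 33592 W

Q_out = 33600 W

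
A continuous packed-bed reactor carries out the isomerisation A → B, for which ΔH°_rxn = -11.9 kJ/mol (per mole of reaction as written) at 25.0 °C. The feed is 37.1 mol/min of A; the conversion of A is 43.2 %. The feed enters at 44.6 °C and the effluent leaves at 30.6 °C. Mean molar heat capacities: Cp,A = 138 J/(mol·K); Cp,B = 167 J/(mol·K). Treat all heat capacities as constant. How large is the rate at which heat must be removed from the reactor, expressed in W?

Extent of reaction ξ = 0.432 × 37.1 = 16.027 mol/min
Reaction term: ξ·ΔH°_rxn = 16.027 × -11.9 = -190.72 kJ/min
Sensible, feed 44.6→25 °C: -100.35 kJ/min
Outlet flows (mol/min): A 21.073, B 16.027
Sensible, products 25→30.6 °C: 31.274 kJ/min
Q = ΔH = -259.8 kJ/min = -4.33 kW
Heat removed = 4330 W

Q_out = 4330 W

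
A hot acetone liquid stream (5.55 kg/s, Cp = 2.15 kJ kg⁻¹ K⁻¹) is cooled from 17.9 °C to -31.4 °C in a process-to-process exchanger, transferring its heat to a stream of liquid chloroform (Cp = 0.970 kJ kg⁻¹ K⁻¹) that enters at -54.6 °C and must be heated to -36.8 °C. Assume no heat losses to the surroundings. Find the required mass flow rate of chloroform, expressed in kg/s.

Heat released by hot stream: Q = 5.55 × 2.15 × (17.9 − -31.4) = 588.27 kJ/s
Energy balance on cold side (adiabatic exchanger): Q = ṁ_c·Cp_c·(T_c,out − T_c,in)
ṁ_c = 588.27 / [0.970 × (-36.8 − -54.6)] = 34.071 kg/s

ṁ_c = 34.1 kg/s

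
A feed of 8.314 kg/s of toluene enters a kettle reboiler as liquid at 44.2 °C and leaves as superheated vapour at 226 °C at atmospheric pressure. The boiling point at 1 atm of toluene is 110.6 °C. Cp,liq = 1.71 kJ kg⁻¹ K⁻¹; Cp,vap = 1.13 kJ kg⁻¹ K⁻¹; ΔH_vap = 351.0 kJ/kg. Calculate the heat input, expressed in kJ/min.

liquid 44.2→110.6 °C: 113.54 kJ/kg
vaporisation at 110.6 °C: 351 kJ/kg
vapour 110.6→226 °C: 130.4 kJ/kg
Δh = 113.54 + 351 + 130.4 = 594.95 kJ/kg
Q = ṁ·Δh = 8.314 kg/s × 594.95 kJ/kg = 4946.4 kJ/s
|Q| = 4946.4 kW = 296780 kJ/min

Q = 297000 kJ/min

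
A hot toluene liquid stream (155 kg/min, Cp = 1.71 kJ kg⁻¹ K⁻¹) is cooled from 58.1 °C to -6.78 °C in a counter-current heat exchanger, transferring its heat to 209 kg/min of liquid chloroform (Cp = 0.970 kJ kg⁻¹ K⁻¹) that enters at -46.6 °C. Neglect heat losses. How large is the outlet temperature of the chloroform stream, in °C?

T_c,out = 38.2 °C

Heat released by hot stream: Q = 155 × 1.71 × (58.1 − -6.78) = 17196 kJ/min
Energy balance on cold side (adiabatic exchanger): Q = ṁ_c·Cp_c·(T_c,out − T_c,in)
T_c,out = -46.6 + 17196/(209 × 0.970) = 38.224 °C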